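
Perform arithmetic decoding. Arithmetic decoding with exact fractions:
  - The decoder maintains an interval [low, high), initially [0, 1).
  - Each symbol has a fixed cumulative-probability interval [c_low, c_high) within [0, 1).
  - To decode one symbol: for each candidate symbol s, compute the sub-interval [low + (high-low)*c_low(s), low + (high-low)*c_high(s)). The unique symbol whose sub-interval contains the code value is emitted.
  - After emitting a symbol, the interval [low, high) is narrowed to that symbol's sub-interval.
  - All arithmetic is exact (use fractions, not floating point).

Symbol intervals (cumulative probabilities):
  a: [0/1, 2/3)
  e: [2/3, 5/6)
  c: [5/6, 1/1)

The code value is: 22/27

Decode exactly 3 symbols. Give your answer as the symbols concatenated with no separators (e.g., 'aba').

Step 1: interval [0/1, 1/1), width = 1/1 - 0/1 = 1/1
  'a': [0/1 + 1/1*0/1, 0/1 + 1/1*2/3) = [0/1, 2/3)
  'e': [0/1 + 1/1*2/3, 0/1 + 1/1*5/6) = [2/3, 5/6) <- contains code 22/27
  'c': [0/1 + 1/1*5/6, 0/1 + 1/1*1/1) = [5/6, 1/1)
  emit 'e', narrow to [2/3, 5/6)
Step 2: interval [2/3, 5/6), width = 5/6 - 2/3 = 1/6
  'a': [2/3 + 1/6*0/1, 2/3 + 1/6*2/3) = [2/3, 7/9)
  'e': [2/3 + 1/6*2/3, 2/3 + 1/6*5/6) = [7/9, 29/36)
  'c': [2/3 + 1/6*5/6, 2/3 + 1/6*1/1) = [29/36, 5/6) <- contains code 22/27
  emit 'c', narrow to [29/36, 5/6)
Step 3: interval [29/36, 5/6), width = 5/6 - 29/36 = 1/36
  'a': [29/36 + 1/36*0/1, 29/36 + 1/36*2/3) = [29/36, 89/108) <- contains code 22/27
  'e': [29/36 + 1/36*2/3, 29/36 + 1/36*5/6) = [89/108, 179/216)
  'c': [29/36 + 1/36*5/6, 29/36 + 1/36*1/1) = [179/216, 5/6)
  emit 'a', narrow to [29/36, 89/108)

Answer: eca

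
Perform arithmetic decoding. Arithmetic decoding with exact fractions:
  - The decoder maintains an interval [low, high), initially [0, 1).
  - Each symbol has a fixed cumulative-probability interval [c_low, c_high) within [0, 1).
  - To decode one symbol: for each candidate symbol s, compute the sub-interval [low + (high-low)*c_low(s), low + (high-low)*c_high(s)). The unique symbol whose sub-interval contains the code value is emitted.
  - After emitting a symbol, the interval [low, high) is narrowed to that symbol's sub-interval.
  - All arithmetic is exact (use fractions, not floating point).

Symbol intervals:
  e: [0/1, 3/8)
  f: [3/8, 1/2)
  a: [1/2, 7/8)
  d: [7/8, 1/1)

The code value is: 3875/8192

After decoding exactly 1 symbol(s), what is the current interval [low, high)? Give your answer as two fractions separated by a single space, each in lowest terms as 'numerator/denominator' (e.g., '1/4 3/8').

Step 1: interval [0/1, 1/1), width = 1/1 - 0/1 = 1/1
  'e': [0/1 + 1/1*0/1, 0/1 + 1/1*3/8) = [0/1, 3/8)
  'f': [0/1 + 1/1*3/8, 0/1 + 1/1*1/2) = [3/8, 1/2) <- contains code 3875/8192
  'a': [0/1 + 1/1*1/2, 0/1 + 1/1*7/8) = [1/2, 7/8)
  'd': [0/1 + 1/1*7/8, 0/1 + 1/1*1/1) = [7/8, 1/1)
  emit 'f', narrow to [3/8, 1/2)

Answer: 3/8 1/2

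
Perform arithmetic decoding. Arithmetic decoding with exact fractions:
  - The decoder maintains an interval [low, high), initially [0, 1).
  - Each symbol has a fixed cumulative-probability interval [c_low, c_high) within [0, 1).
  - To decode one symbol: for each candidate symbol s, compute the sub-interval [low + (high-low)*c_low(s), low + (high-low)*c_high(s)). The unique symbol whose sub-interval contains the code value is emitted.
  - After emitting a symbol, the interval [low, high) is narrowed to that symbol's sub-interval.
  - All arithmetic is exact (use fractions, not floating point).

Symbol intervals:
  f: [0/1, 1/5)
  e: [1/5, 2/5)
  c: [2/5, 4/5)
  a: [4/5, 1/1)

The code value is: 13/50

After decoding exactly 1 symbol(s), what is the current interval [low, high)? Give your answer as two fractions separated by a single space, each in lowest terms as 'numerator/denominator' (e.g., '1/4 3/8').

Step 1: interval [0/1, 1/1), width = 1/1 - 0/1 = 1/1
  'f': [0/1 + 1/1*0/1, 0/1 + 1/1*1/5) = [0/1, 1/5)
  'e': [0/1 + 1/1*1/5, 0/1 + 1/1*2/5) = [1/5, 2/5) <- contains code 13/50
  'c': [0/1 + 1/1*2/5, 0/1 + 1/1*4/5) = [2/5, 4/5)
  'a': [0/1 + 1/1*4/5, 0/1 + 1/1*1/1) = [4/5, 1/1)
  emit 'e', narrow to [1/5, 2/5)

Answer: 1/5 2/5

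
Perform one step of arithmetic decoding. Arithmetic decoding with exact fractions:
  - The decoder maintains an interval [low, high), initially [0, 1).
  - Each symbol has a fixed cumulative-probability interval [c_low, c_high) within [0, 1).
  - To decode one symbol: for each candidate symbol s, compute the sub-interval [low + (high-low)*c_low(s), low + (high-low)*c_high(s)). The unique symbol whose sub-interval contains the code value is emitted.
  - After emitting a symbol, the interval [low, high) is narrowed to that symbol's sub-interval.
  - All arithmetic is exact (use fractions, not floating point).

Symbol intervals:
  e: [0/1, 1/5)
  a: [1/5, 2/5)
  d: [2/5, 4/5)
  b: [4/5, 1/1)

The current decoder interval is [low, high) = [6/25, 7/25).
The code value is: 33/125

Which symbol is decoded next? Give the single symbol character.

Interval width = high − low = 7/25 − 6/25 = 1/25
Scaled code = (code − low) / width = (33/125 − 6/25) / 1/25 = 3/5
  e: [0/1, 1/5) 
  a: [1/5, 2/5) 
  d: [2/5, 4/5) ← scaled code falls here ✓
  b: [4/5, 1/1) 

Answer: d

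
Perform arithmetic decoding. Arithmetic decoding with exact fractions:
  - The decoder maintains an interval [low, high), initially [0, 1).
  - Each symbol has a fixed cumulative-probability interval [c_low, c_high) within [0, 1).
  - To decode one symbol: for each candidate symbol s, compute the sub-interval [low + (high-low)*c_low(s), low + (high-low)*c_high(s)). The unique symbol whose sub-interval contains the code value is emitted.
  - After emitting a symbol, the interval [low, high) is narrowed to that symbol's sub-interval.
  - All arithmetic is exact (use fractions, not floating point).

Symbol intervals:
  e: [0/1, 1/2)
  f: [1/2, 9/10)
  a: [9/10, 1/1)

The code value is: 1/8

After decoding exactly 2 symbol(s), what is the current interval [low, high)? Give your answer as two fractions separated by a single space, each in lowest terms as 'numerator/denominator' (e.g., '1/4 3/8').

Answer: 0/1 1/4

Derivation:
Step 1: interval [0/1, 1/1), width = 1/1 - 0/1 = 1/1
  'e': [0/1 + 1/1*0/1, 0/1 + 1/1*1/2) = [0/1, 1/2) <- contains code 1/8
  'f': [0/1 + 1/1*1/2, 0/1 + 1/1*9/10) = [1/2, 9/10)
  'a': [0/1 + 1/1*9/10, 0/1 + 1/1*1/1) = [9/10, 1/1)
  emit 'e', narrow to [0/1, 1/2)
Step 2: interval [0/1, 1/2), width = 1/2 - 0/1 = 1/2
  'e': [0/1 + 1/2*0/1, 0/1 + 1/2*1/2) = [0/1, 1/4) <- contains code 1/8
  'f': [0/1 + 1/2*1/2, 0/1 + 1/2*9/10) = [1/4, 9/20)
  'a': [0/1 + 1/2*9/10, 0/1 + 1/2*1/1) = [9/20, 1/2)
  emit 'e', narrow to [0/1, 1/4)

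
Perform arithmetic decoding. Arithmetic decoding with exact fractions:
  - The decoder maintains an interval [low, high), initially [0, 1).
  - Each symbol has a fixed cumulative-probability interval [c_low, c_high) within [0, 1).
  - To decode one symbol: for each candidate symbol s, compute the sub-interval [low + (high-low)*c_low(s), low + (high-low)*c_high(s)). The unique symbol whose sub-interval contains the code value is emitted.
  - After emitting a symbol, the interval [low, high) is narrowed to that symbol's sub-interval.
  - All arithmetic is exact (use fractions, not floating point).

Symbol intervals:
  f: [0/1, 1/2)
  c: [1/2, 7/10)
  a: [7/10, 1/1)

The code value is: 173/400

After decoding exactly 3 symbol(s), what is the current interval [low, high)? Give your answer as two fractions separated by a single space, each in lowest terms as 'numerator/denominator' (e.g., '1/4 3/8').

Answer: 17/40 91/200

Derivation:
Step 1: interval [0/1, 1/1), width = 1/1 - 0/1 = 1/1
  'f': [0/1 + 1/1*0/1, 0/1 + 1/1*1/2) = [0/1, 1/2) <- contains code 173/400
  'c': [0/1 + 1/1*1/2, 0/1 + 1/1*7/10) = [1/2, 7/10)
  'a': [0/1 + 1/1*7/10, 0/1 + 1/1*1/1) = [7/10, 1/1)
  emit 'f', narrow to [0/1, 1/2)
Step 2: interval [0/1, 1/2), width = 1/2 - 0/1 = 1/2
  'f': [0/1 + 1/2*0/1, 0/1 + 1/2*1/2) = [0/1, 1/4)
  'c': [0/1 + 1/2*1/2, 0/1 + 1/2*7/10) = [1/4, 7/20)
  'a': [0/1 + 1/2*7/10, 0/1 + 1/2*1/1) = [7/20, 1/2) <- contains code 173/400
  emit 'a', narrow to [7/20, 1/2)
Step 3: interval [7/20, 1/2), width = 1/2 - 7/20 = 3/20
  'f': [7/20 + 3/20*0/1, 7/20 + 3/20*1/2) = [7/20, 17/40)
  'c': [7/20 + 3/20*1/2, 7/20 + 3/20*7/10) = [17/40, 91/200) <- contains code 173/400
  'a': [7/20 + 3/20*7/10, 7/20 + 3/20*1/1) = [91/200, 1/2)
  emit 'c', narrow to [17/40, 91/200)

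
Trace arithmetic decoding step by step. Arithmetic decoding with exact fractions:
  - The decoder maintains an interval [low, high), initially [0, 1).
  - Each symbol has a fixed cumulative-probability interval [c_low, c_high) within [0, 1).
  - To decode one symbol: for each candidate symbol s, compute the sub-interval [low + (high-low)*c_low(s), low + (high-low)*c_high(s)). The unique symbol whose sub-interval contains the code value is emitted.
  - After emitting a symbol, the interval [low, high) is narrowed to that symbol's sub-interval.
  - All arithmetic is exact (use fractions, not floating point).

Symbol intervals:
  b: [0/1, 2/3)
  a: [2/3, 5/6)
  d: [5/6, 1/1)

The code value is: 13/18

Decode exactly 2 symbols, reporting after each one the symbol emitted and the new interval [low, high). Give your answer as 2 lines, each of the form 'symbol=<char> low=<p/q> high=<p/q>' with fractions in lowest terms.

Step 1: interval [0/1, 1/1), width = 1/1 - 0/1 = 1/1
  'b': [0/1 + 1/1*0/1, 0/1 + 1/1*2/3) = [0/1, 2/3)
  'a': [0/1 + 1/1*2/3, 0/1 + 1/1*5/6) = [2/3, 5/6) <- contains code 13/18
  'd': [0/1 + 1/1*5/6, 0/1 + 1/1*1/1) = [5/6, 1/1)
  emit 'a', narrow to [2/3, 5/6)
Step 2: interval [2/3, 5/6), width = 5/6 - 2/3 = 1/6
  'b': [2/3 + 1/6*0/1, 2/3 + 1/6*2/3) = [2/3, 7/9) <- contains code 13/18
  'a': [2/3 + 1/6*2/3, 2/3 + 1/6*5/6) = [7/9, 29/36)
  'd': [2/3 + 1/6*5/6, 2/3 + 1/6*1/1) = [29/36, 5/6)
  emit 'b', narrow to [2/3, 7/9)

Answer: symbol=a low=2/3 high=5/6
symbol=b low=2/3 high=7/9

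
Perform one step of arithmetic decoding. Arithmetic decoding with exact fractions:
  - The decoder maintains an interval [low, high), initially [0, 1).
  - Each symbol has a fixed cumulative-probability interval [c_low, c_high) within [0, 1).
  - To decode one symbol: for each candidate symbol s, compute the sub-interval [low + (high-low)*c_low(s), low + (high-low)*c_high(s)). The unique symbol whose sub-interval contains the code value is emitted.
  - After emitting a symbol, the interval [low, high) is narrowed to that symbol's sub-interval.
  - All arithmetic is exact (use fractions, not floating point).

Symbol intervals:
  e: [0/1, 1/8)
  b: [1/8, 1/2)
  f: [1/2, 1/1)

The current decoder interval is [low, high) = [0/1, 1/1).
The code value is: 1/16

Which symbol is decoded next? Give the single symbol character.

Answer: e

Derivation:
Interval width = high − low = 1/1 − 0/1 = 1/1
Scaled code = (code − low) / width = (1/16 − 0/1) / 1/1 = 1/16
  e: [0/1, 1/8) ← scaled code falls here ✓
  b: [1/8, 1/2) 
  f: [1/2, 1/1) 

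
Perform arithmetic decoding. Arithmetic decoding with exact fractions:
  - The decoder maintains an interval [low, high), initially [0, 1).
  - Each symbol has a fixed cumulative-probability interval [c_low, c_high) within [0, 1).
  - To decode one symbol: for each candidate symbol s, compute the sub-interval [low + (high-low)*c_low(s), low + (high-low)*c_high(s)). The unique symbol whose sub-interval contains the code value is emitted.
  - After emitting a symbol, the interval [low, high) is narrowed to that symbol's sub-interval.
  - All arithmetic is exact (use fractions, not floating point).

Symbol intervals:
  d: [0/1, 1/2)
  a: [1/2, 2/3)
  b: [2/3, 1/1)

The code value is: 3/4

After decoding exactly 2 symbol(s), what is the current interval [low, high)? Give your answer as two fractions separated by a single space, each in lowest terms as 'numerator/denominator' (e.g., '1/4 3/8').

Answer: 2/3 5/6

Derivation:
Step 1: interval [0/1, 1/1), width = 1/1 - 0/1 = 1/1
  'd': [0/1 + 1/1*0/1, 0/1 + 1/1*1/2) = [0/1, 1/2)
  'a': [0/1 + 1/1*1/2, 0/1 + 1/1*2/3) = [1/2, 2/3)
  'b': [0/1 + 1/1*2/3, 0/1 + 1/1*1/1) = [2/3, 1/1) <- contains code 3/4
  emit 'b', narrow to [2/3, 1/1)
Step 2: interval [2/3, 1/1), width = 1/1 - 2/3 = 1/3
  'd': [2/3 + 1/3*0/1, 2/3 + 1/3*1/2) = [2/3, 5/6) <- contains code 3/4
  'a': [2/3 + 1/3*1/2, 2/3 + 1/3*2/3) = [5/6, 8/9)
  'b': [2/3 + 1/3*2/3, 2/3 + 1/3*1/1) = [8/9, 1/1)
  emit 'd', narrow to [2/3, 5/6)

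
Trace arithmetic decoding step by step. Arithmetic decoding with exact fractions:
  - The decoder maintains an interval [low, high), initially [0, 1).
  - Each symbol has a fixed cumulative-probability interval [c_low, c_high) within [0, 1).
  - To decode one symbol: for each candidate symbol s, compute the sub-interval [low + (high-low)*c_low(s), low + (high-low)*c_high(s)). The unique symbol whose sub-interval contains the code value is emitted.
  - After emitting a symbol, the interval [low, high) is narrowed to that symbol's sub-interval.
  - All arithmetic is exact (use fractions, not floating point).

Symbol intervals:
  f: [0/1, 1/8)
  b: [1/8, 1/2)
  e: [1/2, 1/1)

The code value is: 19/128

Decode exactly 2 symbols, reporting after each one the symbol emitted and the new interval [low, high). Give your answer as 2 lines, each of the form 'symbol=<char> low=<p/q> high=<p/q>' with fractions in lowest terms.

Step 1: interval [0/1, 1/1), width = 1/1 - 0/1 = 1/1
  'f': [0/1 + 1/1*0/1, 0/1 + 1/1*1/8) = [0/1, 1/8)
  'b': [0/1 + 1/1*1/8, 0/1 + 1/1*1/2) = [1/8, 1/2) <- contains code 19/128
  'e': [0/1 + 1/1*1/2, 0/1 + 1/1*1/1) = [1/2, 1/1)
  emit 'b', narrow to [1/8, 1/2)
Step 2: interval [1/8, 1/2), width = 1/2 - 1/8 = 3/8
  'f': [1/8 + 3/8*0/1, 1/8 + 3/8*1/8) = [1/8, 11/64) <- contains code 19/128
  'b': [1/8 + 3/8*1/8, 1/8 + 3/8*1/2) = [11/64, 5/16)
  'e': [1/8 + 3/8*1/2, 1/8 + 3/8*1/1) = [5/16, 1/2)
  emit 'f', narrow to [1/8, 11/64)

Answer: symbol=b low=1/8 high=1/2
symbol=f low=1/8 high=11/64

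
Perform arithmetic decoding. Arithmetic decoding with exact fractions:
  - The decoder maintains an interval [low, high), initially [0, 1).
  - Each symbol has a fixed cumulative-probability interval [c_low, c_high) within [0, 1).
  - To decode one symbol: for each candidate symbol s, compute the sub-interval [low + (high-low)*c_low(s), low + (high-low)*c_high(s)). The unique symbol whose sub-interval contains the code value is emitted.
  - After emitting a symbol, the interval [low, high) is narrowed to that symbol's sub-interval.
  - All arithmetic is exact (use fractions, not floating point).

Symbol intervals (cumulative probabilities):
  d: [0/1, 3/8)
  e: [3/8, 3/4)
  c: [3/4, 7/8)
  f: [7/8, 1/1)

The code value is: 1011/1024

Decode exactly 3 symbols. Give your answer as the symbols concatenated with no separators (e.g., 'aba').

Step 1: interval [0/1, 1/1), width = 1/1 - 0/1 = 1/1
  'd': [0/1 + 1/1*0/1, 0/1 + 1/1*3/8) = [0/1, 3/8)
  'e': [0/1 + 1/1*3/8, 0/1 + 1/1*3/4) = [3/8, 3/4)
  'c': [0/1 + 1/1*3/4, 0/1 + 1/1*7/8) = [3/4, 7/8)
  'f': [0/1 + 1/1*7/8, 0/1 + 1/1*1/1) = [7/8, 1/1) <- contains code 1011/1024
  emit 'f', narrow to [7/8, 1/1)
Step 2: interval [7/8, 1/1), width = 1/1 - 7/8 = 1/8
  'd': [7/8 + 1/8*0/1, 7/8 + 1/8*3/8) = [7/8, 59/64)
  'e': [7/8 + 1/8*3/8, 7/8 + 1/8*3/4) = [59/64, 31/32)
  'c': [7/8 + 1/8*3/4, 7/8 + 1/8*7/8) = [31/32, 63/64)
  'f': [7/8 + 1/8*7/8, 7/8 + 1/8*1/1) = [63/64, 1/1) <- contains code 1011/1024
  emit 'f', narrow to [63/64, 1/1)
Step 3: interval [63/64, 1/1), width = 1/1 - 63/64 = 1/64
  'd': [63/64 + 1/64*0/1, 63/64 + 1/64*3/8) = [63/64, 507/512) <- contains code 1011/1024
  'e': [63/64 + 1/64*3/8, 63/64 + 1/64*3/4) = [507/512, 255/256)
  'c': [63/64 + 1/64*3/4, 63/64 + 1/64*7/8) = [255/256, 511/512)
  'f': [63/64 + 1/64*7/8, 63/64 + 1/64*1/1) = [511/512, 1/1)
  emit 'd', narrow to [63/64, 507/512)

Answer: ffd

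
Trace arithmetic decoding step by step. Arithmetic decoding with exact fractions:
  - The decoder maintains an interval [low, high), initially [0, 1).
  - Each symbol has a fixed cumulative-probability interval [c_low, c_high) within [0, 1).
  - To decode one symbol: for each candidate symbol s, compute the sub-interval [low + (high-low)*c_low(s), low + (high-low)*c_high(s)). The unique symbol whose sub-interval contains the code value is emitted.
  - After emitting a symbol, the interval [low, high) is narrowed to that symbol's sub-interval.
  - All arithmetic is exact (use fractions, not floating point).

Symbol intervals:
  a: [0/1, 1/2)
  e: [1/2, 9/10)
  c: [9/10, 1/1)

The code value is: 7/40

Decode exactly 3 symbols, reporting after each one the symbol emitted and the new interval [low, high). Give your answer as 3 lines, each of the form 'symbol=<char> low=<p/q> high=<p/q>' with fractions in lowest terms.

Answer: symbol=a low=0/1 high=1/2
symbol=a low=0/1 high=1/4
symbol=e low=1/8 high=9/40

Derivation:
Step 1: interval [0/1, 1/1), width = 1/1 - 0/1 = 1/1
  'a': [0/1 + 1/1*0/1, 0/1 + 1/1*1/2) = [0/1, 1/2) <- contains code 7/40
  'e': [0/1 + 1/1*1/2, 0/1 + 1/1*9/10) = [1/2, 9/10)
  'c': [0/1 + 1/1*9/10, 0/1 + 1/1*1/1) = [9/10, 1/1)
  emit 'a', narrow to [0/1, 1/2)
Step 2: interval [0/1, 1/2), width = 1/2 - 0/1 = 1/2
  'a': [0/1 + 1/2*0/1, 0/1 + 1/2*1/2) = [0/1, 1/4) <- contains code 7/40
  'e': [0/1 + 1/2*1/2, 0/1 + 1/2*9/10) = [1/4, 9/20)
  'c': [0/1 + 1/2*9/10, 0/1 + 1/2*1/1) = [9/20, 1/2)
  emit 'a', narrow to [0/1, 1/4)
Step 3: interval [0/1, 1/4), width = 1/4 - 0/1 = 1/4
  'a': [0/1 + 1/4*0/1, 0/1 + 1/4*1/2) = [0/1, 1/8)
  'e': [0/1 + 1/4*1/2, 0/1 + 1/4*9/10) = [1/8, 9/40) <- contains code 7/40
  'c': [0/1 + 1/4*9/10, 0/1 + 1/4*1/1) = [9/40, 1/4)
  emit 'e', narrow to [1/8, 9/40)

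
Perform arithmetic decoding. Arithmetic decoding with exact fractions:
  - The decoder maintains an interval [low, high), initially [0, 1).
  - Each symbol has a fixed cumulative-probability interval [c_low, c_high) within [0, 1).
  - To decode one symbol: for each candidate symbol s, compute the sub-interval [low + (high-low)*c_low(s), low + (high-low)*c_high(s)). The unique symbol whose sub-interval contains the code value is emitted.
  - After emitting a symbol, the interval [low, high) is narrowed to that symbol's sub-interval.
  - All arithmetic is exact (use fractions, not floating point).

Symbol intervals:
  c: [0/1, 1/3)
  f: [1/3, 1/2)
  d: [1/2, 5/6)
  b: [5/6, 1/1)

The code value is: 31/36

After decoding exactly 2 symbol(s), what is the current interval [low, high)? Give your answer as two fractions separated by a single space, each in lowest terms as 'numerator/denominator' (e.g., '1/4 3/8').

Answer: 5/6 8/9

Derivation:
Step 1: interval [0/1, 1/1), width = 1/1 - 0/1 = 1/1
  'c': [0/1 + 1/1*0/1, 0/1 + 1/1*1/3) = [0/1, 1/3)
  'f': [0/1 + 1/1*1/3, 0/1 + 1/1*1/2) = [1/3, 1/2)
  'd': [0/1 + 1/1*1/2, 0/1 + 1/1*5/6) = [1/2, 5/6)
  'b': [0/1 + 1/1*5/6, 0/1 + 1/1*1/1) = [5/6, 1/1) <- contains code 31/36
  emit 'b', narrow to [5/6, 1/1)
Step 2: interval [5/6, 1/1), width = 1/1 - 5/6 = 1/6
  'c': [5/6 + 1/6*0/1, 5/6 + 1/6*1/3) = [5/6, 8/9) <- contains code 31/36
  'f': [5/6 + 1/6*1/3, 5/6 + 1/6*1/2) = [8/9, 11/12)
  'd': [5/6 + 1/6*1/2, 5/6 + 1/6*5/6) = [11/12, 35/36)
  'b': [5/6 + 1/6*5/6, 5/6 + 1/6*1/1) = [35/36, 1/1)
  emit 'c', narrow to [5/6, 8/9)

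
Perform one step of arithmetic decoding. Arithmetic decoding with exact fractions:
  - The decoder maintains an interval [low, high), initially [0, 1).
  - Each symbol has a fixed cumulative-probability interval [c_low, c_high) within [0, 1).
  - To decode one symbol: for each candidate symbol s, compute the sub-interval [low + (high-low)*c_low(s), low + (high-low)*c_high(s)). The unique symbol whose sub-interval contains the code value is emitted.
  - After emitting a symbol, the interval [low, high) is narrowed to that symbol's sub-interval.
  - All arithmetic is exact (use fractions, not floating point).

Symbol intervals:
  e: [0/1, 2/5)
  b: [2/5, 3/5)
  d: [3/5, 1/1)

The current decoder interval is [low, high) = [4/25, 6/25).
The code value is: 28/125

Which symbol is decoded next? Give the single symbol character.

Interval width = high − low = 6/25 − 4/25 = 2/25
Scaled code = (code − low) / width = (28/125 − 4/25) / 2/25 = 4/5
  e: [0/1, 2/5) 
  b: [2/5, 3/5) 
  d: [3/5, 1/1) ← scaled code falls here ✓

Answer: d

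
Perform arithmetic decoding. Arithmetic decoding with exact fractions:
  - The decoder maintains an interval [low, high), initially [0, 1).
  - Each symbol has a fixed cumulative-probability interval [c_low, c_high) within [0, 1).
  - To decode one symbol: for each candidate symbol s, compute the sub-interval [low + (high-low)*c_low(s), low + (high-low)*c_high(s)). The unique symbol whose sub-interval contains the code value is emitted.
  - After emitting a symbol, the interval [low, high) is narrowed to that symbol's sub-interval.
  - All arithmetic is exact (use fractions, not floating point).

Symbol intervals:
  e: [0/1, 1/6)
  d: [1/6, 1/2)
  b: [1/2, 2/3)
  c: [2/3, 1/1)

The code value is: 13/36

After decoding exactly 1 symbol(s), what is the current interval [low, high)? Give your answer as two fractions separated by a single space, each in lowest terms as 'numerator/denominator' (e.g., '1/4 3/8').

Answer: 1/6 1/2

Derivation:
Step 1: interval [0/1, 1/1), width = 1/1 - 0/1 = 1/1
  'e': [0/1 + 1/1*0/1, 0/1 + 1/1*1/6) = [0/1, 1/6)
  'd': [0/1 + 1/1*1/6, 0/1 + 1/1*1/2) = [1/6, 1/2) <- contains code 13/36
  'b': [0/1 + 1/1*1/2, 0/1 + 1/1*2/3) = [1/2, 2/3)
  'c': [0/1 + 1/1*2/3, 0/1 + 1/1*1/1) = [2/3, 1/1)
  emit 'd', narrow to [1/6, 1/2)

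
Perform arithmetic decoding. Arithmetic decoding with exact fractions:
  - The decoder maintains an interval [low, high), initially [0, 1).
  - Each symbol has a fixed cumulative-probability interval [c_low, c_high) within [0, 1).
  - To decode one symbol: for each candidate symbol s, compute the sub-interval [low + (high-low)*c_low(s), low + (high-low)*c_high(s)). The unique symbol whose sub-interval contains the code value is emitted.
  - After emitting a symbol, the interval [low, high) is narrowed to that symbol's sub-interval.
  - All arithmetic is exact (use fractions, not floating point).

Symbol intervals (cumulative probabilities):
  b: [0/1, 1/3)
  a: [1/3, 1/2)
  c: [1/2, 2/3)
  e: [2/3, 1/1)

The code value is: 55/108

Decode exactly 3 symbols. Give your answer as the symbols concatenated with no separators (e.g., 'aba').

Step 1: interval [0/1, 1/1), width = 1/1 - 0/1 = 1/1
  'b': [0/1 + 1/1*0/1, 0/1 + 1/1*1/3) = [0/1, 1/3)
  'a': [0/1 + 1/1*1/3, 0/1 + 1/1*1/2) = [1/3, 1/2)
  'c': [0/1 + 1/1*1/2, 0/1 + 1/1*2/3) = [1/2, 2/3) <- contains code 55/108
  'e': [0/1 + 1/1*2/3, 0/1 + 1/1*1/1) = [2/3, 1/1)
  emit 'c', narrow to [1/2, 2/3)
Step 2: interval [1/2, 2/3), width = 2/3 - 1/2 = 1/6
  'b': [1/2 + 1/6*0/1, 1/2 + 1/6*1/3) = [1/2, 5/9) <- contains code 55/108
  'a': [1/2 + 1/6*1/3, 1/2 + 1/6*1/2) = [5/9, 7/12)
  'c': [1/2 + 1/6*1/2, 1/2 + 1/6*2/3) = [7/12, 11/18)
  'e': [1/2 + 1/6*2/3, 1/2 + 1/6*1/1) = [11/18, 2/3)
  emit 'b', narrow to [1/2, 5/9)
Step 3: interval [1/2, 5/9), width = 5/9 - 1/2 = 1/18
  'b': [1/2 + 1/18*0/1, 1/2 + 1/18*1/3) = [1/2, 14/27) <- contains code 55/108
  'a': [1/2 + 1/18*1/3, 1/2 + 1/18*1/2) = [14/27, 19/36)
  'c': [1/2 + 1/18*1/2, 1/2 + 1/18*2/3) = [19/36, 29/54)
  'e': [1/2 + 1/18*2/3, 1/2 + 1/18*1/1) = [29/54, 5/9)
  emit 'b', narrow to [1/2, 14/27)

Answer: cbb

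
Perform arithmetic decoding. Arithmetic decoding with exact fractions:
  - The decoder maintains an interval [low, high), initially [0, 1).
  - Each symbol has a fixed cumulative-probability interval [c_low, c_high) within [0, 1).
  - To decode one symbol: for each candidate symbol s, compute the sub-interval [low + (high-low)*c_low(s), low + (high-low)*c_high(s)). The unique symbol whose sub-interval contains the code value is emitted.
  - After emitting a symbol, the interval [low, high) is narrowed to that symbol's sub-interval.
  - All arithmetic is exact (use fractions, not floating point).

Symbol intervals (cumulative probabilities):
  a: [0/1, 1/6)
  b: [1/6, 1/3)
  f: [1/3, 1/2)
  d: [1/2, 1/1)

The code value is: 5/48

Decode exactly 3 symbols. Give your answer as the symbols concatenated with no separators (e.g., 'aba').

Answer: adb

Derivation:
Step 1: interval [0/1, 1/1), width = 1/1 - 0/1 = 1/1
  'a': [0/1 + 1/1*0/1, 0/1 + 1/1*1/6) = [0/1, 1/6) <- contains code 5/48
  'b': [0/1 + 1/1*1/6, 0/1 + 1/1*1/3) = [1/6, 1/3)
  'f': [0/1 + 1/1*1/3, 0/1 + 1/1*1/2) = [1/3, 1/2)
  'd': [0/1 + 1/1*1/2, 0/1 + 1/1*1/1) = [1/2, 1/1)
  emit 'a', narrow to [0/1, 1/6)
Step 2: interval [0/1, 1/6), width = 1/6 - 0/1 = 1/6
  'a': [0/1 + 1/6*0/1, 0/1 + 1/6*1/6) = [0/1, 1/36)
  'b': [0/1 + 1/6*1/6, 0/1 + 1/6*1/3) = [1/36, 1/18)
  'f': [0/1 + 1/6*1/3, 0/1 + 1/6*1/2) = [1/18, 1/12)
  'd': [0/1 + 1/6*1/2, 0/1 + 1/6*1/1) = [1/12, 1/6) <- contains code 5/48
  emit 'd', narrow to [1/12, 1/6)
Step 3: interval [1/12, 1/6), width = 1/6 - 1/12 = 1/12
  'a': [1/12 + 1/12*0/1, 1/12 + 1/12*1/6) = [1/12, 7/72)
  'b': [1/12 + 1/12*1/6, 1/12 + 1/12*1/3) = [7/72, 1/9) <- contains code 5/48
  'f': [1/12 + 1/12*1/3, 1/12 + 1/12*1/2) = [1/9, 1/8)
  'd': [1/12 + 1/12*1/2, 1/12 + 1/12*1/1) = [1/8, 1/6)
  emit 'b', narrow to [7/72, 1/9)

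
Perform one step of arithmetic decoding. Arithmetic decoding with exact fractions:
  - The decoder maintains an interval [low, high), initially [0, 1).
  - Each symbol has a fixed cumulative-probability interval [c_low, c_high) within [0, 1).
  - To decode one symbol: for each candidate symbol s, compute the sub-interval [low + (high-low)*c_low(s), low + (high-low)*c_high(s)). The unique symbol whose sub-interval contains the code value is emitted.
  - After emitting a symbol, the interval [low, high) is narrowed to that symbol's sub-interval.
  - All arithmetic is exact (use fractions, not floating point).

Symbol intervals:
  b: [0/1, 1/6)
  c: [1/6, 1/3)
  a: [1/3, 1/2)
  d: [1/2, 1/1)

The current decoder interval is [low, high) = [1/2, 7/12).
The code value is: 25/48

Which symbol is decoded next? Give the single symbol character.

Answer: c

Derivation:
Interval width = high − low = 7/12 − 1/2 = 1/12
Scaled code = (code − low) / width = (25/48 − 1/2) / 1/12 = 1/4
  b: [0/1, 1/6) 
  c: [1/6, 1/3) ← scaled code falls here ✓
  a: [1/3, 1/2) 
  d: [1/2, 1/1) 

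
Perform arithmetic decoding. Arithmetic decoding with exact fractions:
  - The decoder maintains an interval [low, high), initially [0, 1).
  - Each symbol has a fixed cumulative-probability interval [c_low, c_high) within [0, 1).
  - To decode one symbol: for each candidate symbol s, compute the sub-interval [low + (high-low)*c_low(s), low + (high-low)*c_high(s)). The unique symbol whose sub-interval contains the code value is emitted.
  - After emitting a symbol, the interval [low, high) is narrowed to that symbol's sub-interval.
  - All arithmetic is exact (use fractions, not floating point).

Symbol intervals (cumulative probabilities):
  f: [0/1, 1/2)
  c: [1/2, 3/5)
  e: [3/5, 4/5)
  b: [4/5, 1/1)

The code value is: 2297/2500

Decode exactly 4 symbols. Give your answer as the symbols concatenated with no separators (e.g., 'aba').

Step 1: interval [0/1, 1/1), width = 1/1 - 0/1 = 1/1
  'f': [0/1 + 1/1*0/1, 0/1 + 1/1*1/2) = [0/1, 1/2)
  'c': [0/1 + 1/1*1/2, 0/1 + 1/1*3/5) = [1/2, 3/5)
  'e': [0/1 + 1/1*3/5, 0/1 + 1/1*4/5) = [3/5, 4/5)
  'b': [0/1 + 1/1*4/5, 0/1 + 1/1*1/1) = [4/5, 1/1) <- contains code 2297/2500
  emit 'b', narrow to [4/5, 1/1)
Step 2: interval [4/5, 1/1), width = 1/1 - 4/5 = 1/5
  'f': [4/5 + 1/5*0/1, 4/5 + 1/5*1/2) = [4/5, 9/10)
  'c': [4/5 + 1/5*1/2, 4/5 + 1/5*3/5) = [9/10, 23/25) <- contains code 2297/2500
  'e': [4/5 + 1/5*3/5, 4/5 + 1/5*4/5) = [23/25, 24/25)
  'b': [4/5 + 1/5*4/5, 4/5 + 1/5*1/1) = [24/25, 1/1)
  emit 'c', narrow to [9/10, 23/25)
Step 3: interval [9/10, 23/25), width = 23/25 - 9/10 = 1/50
  'f': [9/10 + 1/50*0/1, 9/10 + 1/50*1/2) = [9/10, 91/100)
  'c': [9/10 + 1/50*1/2, 9/10 + 1/50*3/5) = [91/100, 114/125)
  'e': [9/10 + 1/50*3/5, 9/10 + 1/50*4/5) = [114/125, 229/250)
  'b': [9/10 + 1/50*4/5, 9/10 + 1/50*1/1) = [229/250, 23/25) <- contains code 2297/2500
  emit 'b', narrow to [229/250, 23/25)
Step 4: interval [229/250, 23/25), width = 23/25 - 229/250 = 1/250
  'f': [229/250 + 1/250*0/1, 229/250 + 1/250*1/2) = [229/250, 459/500)
  'c': [229/250 + 1/250*1/2, 229/250 + 1/250*3/5) = [459/500, 574/625)
  'e': [229/250 + 1/250*3/5, 229/250 + 1/250*4/5) = [574/625, 1149/1250) <- contains code 2297/2500
  'b': [229/250 + 1/250*4/5, 229/250 + 1/250*1/1) = [1149/1250, 23/25)
  emit 'e', narrow to [574/625, 1149/1250)

Answer: bcbe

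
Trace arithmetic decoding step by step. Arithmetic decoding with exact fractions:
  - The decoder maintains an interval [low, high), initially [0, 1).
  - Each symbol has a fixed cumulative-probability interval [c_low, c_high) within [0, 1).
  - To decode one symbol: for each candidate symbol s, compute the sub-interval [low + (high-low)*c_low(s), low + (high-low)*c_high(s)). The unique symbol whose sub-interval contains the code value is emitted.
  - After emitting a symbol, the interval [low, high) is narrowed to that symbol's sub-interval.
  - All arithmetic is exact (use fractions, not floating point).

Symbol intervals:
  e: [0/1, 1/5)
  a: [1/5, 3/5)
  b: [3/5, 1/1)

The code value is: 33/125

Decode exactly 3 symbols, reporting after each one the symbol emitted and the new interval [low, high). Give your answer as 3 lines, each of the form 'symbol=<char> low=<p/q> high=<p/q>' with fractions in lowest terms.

Answer: symbol=a low=1/5 high=3/5
symbol=e low=1/5 high=7/25
symbol=b low=31/125 high=7/25

Derivation:
Step 1: interval [0/1, 1/1), width = 1/1 - 0/1 = 1/1
  'e': [0/1 + 1/1*0/1, 0/1 + 1/1*1/5) = [0/1, 1/5)
  'a': [0/1 + 1/1*1/5, 0/1 + 1/1*3/5) = [1/5, 3/5) <- contains code 33/125
  'b': [0/1 + 1/1*3/5, 0/1 + 1/1*1/1) = [3/5, 1/1)
  emit 'a', narrow to [1/5, 3/5)
Step 2: interval [1/5, 3/5), width = 3/5 - 1/5 = 2/5
  'e': [1/5 + 2/5*0/1, 1/5 + 2/5*1/5) = [1/5, 7/25) <- contains code 33/125
  'a': [1/5 + 2/5*1/5, 1/5 + 2/5*3/5) = [7/25, 11/25)
  'b': [1/5 + 2/5*3/5, 1/5 + 2/5*1/1) = [11/25, 3/5)
  emit 'e', narrow to [1/5, 7/25)
Step 3: interval [1/5, 7/25), width = 7/25 - 1/5 = 2/25
  'e': [1/5 + 2/25*0/1, 1/5 + 2/25*1/5) = [1/5, 27/125)
  'a': [1/5 + 2/25*1/5, 1/5 + 2/25*3/5) = [27/125, 31/125)
  'b': [1/5 + 2/25*3/5, 1/5 + 2/25*1/1) = [31/125, 7/25) <- contains code 33/125
  emit 'b', narrow to [31/125, 7/25)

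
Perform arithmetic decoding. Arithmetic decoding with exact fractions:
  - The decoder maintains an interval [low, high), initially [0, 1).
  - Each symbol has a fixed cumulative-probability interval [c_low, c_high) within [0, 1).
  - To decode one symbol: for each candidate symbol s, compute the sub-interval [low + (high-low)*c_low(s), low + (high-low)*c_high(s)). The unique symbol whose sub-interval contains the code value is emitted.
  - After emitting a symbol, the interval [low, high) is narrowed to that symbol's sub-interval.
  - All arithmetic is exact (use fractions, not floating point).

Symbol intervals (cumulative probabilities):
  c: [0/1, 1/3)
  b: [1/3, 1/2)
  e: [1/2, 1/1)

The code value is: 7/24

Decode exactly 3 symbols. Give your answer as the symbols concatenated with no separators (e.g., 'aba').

Answer: cee

Derivation:
Step 1: interval [0/1, 1/1), width = 1/1 - 0/1 = 1/1
  'c': [0/1 + 1/1*0/1, 0/1 + 1/1*1/3) = [0/1, 1/3) <- contains code 7/24
  'b': [0/1 + 1/1*1/3, 0/1 + 1/1*1/2) = [1/3, 1/2)
  'e': [0/1 + 1/1*1/2, 0/1 + 1/1*1/1) = [1/2, 1/1)
  emit 'c', narrow to [0/1, 1/3)
Step 2: interval [0/1, 1/3), width = 1/3 - 0/1 = 1/3
  'c': [0/1 + 1/3*0/1, 0/1 + 1/3*1/3) = [0/1, 1/9)
  'b': [0/1 + 1/3*1/3, 0/1 + 1/3*1/2) = [1/9, 1/6)
  'e': [0/1 + 1/3*1/2, 0/1 + 1/3*1/1) = [1/6, 1/3) <- contains code 7/24
  emit 'e', narrow to [1/6, 1/3)
Step 3: interval [1/6, 1/3), width = 1/3 - 1/6 = 1/6
  'c': [1/6 + 1/6*0/1, 1/6 + 1/6*1/3) = [1/6, 2/9)
  'b': [1/6 + 1/6*1/3, 1/6 + 1/6*1/2) = [2/9, 1/4)
  'e': [1/6 + 1/6*1/2, 1/6 + 1/6*1/1) = [1/4, 1/3) <- contains code 7/24
  emit 'e', narrow to [1/4, 1/3)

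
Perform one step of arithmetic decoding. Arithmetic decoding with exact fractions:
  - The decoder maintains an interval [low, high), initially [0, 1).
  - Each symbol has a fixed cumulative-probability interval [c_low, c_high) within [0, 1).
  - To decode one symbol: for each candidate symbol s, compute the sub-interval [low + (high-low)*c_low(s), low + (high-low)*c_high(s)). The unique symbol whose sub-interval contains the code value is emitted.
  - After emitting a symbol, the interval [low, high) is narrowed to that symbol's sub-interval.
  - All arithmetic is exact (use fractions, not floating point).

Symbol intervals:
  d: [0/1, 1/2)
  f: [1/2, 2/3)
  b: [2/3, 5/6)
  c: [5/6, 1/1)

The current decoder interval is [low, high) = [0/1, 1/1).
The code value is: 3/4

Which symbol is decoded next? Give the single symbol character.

Answer: b

Derivation:
Interval width = high − low = 1/1 − 0/1 = 1/1
Scaled code = (code − low) / width = (3/4 − 0/1) / 1/1 = 3/4
  d: [0/1, 1/2) 
  f: [1/2, 2/3) 
  b: [2/3, 5/6) ← scaled code falls here ✓
  c: [5/6, 1/1) 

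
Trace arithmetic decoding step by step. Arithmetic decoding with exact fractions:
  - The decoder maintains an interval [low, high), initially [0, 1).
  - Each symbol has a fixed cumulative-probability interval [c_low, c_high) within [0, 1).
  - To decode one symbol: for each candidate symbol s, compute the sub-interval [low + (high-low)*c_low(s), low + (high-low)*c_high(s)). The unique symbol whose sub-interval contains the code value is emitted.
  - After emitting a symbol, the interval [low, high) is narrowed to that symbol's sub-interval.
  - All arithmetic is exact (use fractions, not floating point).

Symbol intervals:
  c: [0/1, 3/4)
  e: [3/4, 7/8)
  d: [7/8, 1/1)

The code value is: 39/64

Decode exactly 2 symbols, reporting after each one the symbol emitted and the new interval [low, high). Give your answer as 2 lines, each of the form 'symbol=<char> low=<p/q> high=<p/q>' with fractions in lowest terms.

Step 1: interval [0/1, 1/1), width = 1/1 - 0/1 = 1/1
  'c': [0/1 + 1/1*0/1, 0/1 + 1/1*3/4) = [0/1, 3/4) <- contains code 39/64
  'e': [0/1 + 1/1*3/4, 0/1 + 1/1*7/8) = [3/4, 7/8)
  'd': [0/1 + 1/1*7/8, 0/1 + 1/1*1/1) = [7/8, 1/1)
  emit 'c', narrow to [0/1, 3/4)
Step 2: interval [0/1, 3/4), width = 3/4 - 0/1 = 3/4
  'c': [0/1 + 3/4*0/1, 0/1 + 3/4*3/4) = [0/1, 9/16)
  'e': [0/1 + 3/4*3/4, 0/1 + 3/4*7/8) = [9/16, 21/32) <- contains code 39/64
  'd': [0/1 + 3/4*7/8, 0/1 + 3/4*1/1) = [21/32, 3/4)
  emit 'e', narrow to [9/16, 21/32)

Answer: symbol=c low=0/1 high=3/4
symbol=e low=9/16 high=21/32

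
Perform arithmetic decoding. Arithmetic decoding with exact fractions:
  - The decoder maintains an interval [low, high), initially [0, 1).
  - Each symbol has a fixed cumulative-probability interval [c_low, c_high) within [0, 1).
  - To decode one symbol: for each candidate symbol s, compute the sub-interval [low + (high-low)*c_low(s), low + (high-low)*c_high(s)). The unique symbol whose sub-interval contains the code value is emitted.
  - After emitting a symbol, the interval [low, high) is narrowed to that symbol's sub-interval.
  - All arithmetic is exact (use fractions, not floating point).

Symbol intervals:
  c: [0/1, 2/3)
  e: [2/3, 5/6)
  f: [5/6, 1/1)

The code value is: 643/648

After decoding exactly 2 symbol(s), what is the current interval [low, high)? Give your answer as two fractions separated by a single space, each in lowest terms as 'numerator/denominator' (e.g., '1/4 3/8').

Answer: 35/36 1/1

Derivation:
Step 1: interval [0/1, 1/1), width = 1/1 - 0/1 = 1/1
  'c': [0/1 + 1/1*0/1, 0/1 + 1/1*2/3) = [0/1, 2/3)
  'e': [0/1 + 1/1*2/3, 0/1 + 1/1*5/6) = [2/3, 5/6)
  'f': [0/1 + 1/1*5/6, 0/1 + 1/1*1/1) = [5/6, 1/1) <- contains code 643/648
  emit 'f', narrow to [5/6, 1/1)
Step 2: interval [5/6, 1/1), width = 1/1 - 5/6 = 1/6
  'c': [5/6 + 1/6*0/1, 5/6 + 1/6*2/3) = [5/6, 17/18)
  'e': [5/6 + 1/6*2/3, 5/6 + 1/6*5/6) = [17/18, 35/36)
  'f': [5/6 + 1/6*5/6, 5/6 + 1/6*1/1) = [35/36, 1/1) <- contains code 643/648
  emit 'f', narrow to [35/36, 1/1)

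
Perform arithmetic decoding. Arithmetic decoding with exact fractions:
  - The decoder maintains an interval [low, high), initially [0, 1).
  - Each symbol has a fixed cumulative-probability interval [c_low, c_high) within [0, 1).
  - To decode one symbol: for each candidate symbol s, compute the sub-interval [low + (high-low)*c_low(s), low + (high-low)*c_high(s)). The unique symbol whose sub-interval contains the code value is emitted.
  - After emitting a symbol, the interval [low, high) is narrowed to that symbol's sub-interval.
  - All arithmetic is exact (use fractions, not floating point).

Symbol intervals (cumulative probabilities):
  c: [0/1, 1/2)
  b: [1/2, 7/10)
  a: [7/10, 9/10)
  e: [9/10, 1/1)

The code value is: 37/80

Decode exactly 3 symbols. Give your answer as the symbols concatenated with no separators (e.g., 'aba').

Step 1: interval [0/1, 1/1), width = 1/1 - 0/1 = 1/1
  'c': [0/1 + 1/1*0/1, 0/1 + 1/1*1/2) = [0/1, 1/2) <- contains code 37/80
  'b': [0/1 + 1/1*1/2, 0/1 + 1/1*7/10) = [1/2, 7/10)
  'a': [0/1 + 1/1*7/10, 0/1 + 1/1*9/10) = [7/10, 9/10)
  'e': [0/1 + 1/1*9/10, 0/1 + 1/1*1/1) = [9/10, 1/1)
  emit 'c', narrow to [0/1, 1/2)
Step 2: interval [0/1, 1/2), width = 1/2 - 0/1 = 1/2
  'c': [0/1 + 1/2*0/1, 0/1 + 1/2*1/2) = [0/1, 1/4)
  'b': [0/1 + 1/2*1/2, 0/1 + 1/2*7/10) = [1/4, 7/20)
  'a': [0/1 + 1/2*7/10, 0/1 + 1/2*9/10) = [7/20, 9/20)
  'e': [0/1 + 1/2*9/10, 0/1 + 1/2*1/1) = [9/20, 1/2) <- contains code 37/80
  emit 'e', narrow to [9/20, 1/2)
Step 3: interval [9/20, 1/2), width = 1/2 - 9/20 = 1/20
  'c': [9/20 + 1/20*0/1, 9/20 + 1/20*1/2) = [9/20, 19/40) <- contains code 37/80
  'b': [9/20 + 1/20*1/2, 9/20 + 1/20*7/10) = [19/40, 97/200)
  'a': [9/20 + 1/20*7/10, 9/20 + 1/20*9/10) = [97/200, 99/200)
  'e': [9/20 + 1/20*9/10, 9/20 + 1/20*1/1) = [99/200, 1/2)
  emit 'c', narrow to [9/20, 19/40)

Answer: cec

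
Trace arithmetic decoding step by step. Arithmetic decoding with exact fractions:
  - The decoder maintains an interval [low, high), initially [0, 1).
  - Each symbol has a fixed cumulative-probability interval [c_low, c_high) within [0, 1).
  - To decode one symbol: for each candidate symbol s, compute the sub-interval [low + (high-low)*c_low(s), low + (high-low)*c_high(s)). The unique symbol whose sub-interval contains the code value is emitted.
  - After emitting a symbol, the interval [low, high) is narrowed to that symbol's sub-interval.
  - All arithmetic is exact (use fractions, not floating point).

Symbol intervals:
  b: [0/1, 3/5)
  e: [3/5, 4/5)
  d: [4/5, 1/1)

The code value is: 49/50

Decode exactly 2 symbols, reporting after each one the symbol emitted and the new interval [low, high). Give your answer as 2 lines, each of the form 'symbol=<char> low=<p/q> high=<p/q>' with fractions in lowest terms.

Answer: symbol=d low=4/5 high=1/1
symbol=d low=24/25 high=1/1

Derivation:
Step 1: interval [0/1, 1/1), width = 1/1 - 0/1 = 1/1
  'b': [0/1 + 1/1*0/1, 0/1 + 1/1*3/5) = [0/1, 3/5)
  'e': [0/1 + 1/1*3/5, 0/1 + 1/1*4/5) = [3/5, 4/5)
  'd': [0/1 + 1/1*4/5, 0/1 + 1/1*1/1) = [4/5, 1/1) <- contains code 49/50
  emit 'd', narrow to [4/5, 1/1)
Step 2: interval [4/5, 1/1), width = 1/1 - 4/5 = 1/5
  'b': [4/5 + 1/5*0/1, 4/5 + 1/5*3/5) = [4/5, 23/25)
  'e': [4/5 + 1/5*3/5, 4/5 + 1/5*4/5) = [23/25, 24/25)
  'd': [4/5 + 1/5*4/5, 4/5 + 1/5*1/1) = [24/25, 1/1) <- contains code 49/50
  emit 'd', narrow to [24/25, 1/1)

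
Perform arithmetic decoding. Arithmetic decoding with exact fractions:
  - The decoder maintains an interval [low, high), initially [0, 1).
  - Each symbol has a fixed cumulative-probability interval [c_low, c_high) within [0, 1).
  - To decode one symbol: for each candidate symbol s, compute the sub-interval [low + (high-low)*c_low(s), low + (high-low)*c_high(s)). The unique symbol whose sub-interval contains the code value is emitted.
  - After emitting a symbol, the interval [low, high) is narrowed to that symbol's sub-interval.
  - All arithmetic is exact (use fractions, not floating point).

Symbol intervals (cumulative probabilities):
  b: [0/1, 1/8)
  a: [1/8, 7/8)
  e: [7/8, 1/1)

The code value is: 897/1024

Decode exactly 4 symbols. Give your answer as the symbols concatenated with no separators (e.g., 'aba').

Answer: ebba

Derivation:
Step 1: interval [0/1, 1/1), width = 1/1 - 0/1 = 1/1
  'b': [0/1 + 1/1*0/1, 0/1 + 1/1*1/8) = [0/1, 1/8)
  'a': [0/1 + 1/1*1/8, 0/1 + 1/1*7/8) = [1/8, 7/8)
  'e': [0/1 + 1/1*7/8, 0/1 + 1/1*1/1) = [7/8, 1/1) <- contains code 897/1024
  emit 'e', narrow to [7/8, 1/1)
Step 2: interval [7/8, 1/1), width = 1/1 - 7/8 = 1/8
  'b': [7/8 + 1/8*0/1, 7/8 + 1/8*1/8) = [7/8, 57/64) <- contains code 897/1024
  'a': [7/8 + 1/8*1/8, 7/8 + 1/8*7/8) = [57/64, 63/64)
  'e': [7/8 + 1/8*7/8, 7/8 + 1/8*1/1) = [63/64, 1/1)
  emit 'b', narrow to [7/8, 57/64)
Step 3: interval [7/8, 57/64), width = 57/64 - 7/8 = 1/64
  'b': [7/8 + 1/64*0/1, 7/8 + 1/64*1/8) = [7/8, 449/512) <- contains code 897/1024
  'a': [7/8 + 1/64*1/8, 7/8 + 1/64*7/8) = [449/512, 455/512)
  'e': [7/8 + 1/64*7/8, 7/8 + 1/64*1/1) = [455/512, 57/64)
  emit 'b', narrow to [7/8, 449/512)
Step 4: interval [7/8, 449/512), width = 449/512 - 7/8 = 1/512
  'b': [7/8 + 1/512*0/1, 7/8 + 1/512*1/8) = [7/8, 3585/4096)
  'a': [7/8 + 1/512*1/8, 7/8 + 1/512*7/8) = [3585/4096, 3591/4096) <- contains code 897/1024
  'e': [7/8 + 1/512*7/8, 7/8 + 1/512*1/1) = [3591/4096, 449/512)
  emit 'a', narrow to [3585/4096, 3591/4096)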